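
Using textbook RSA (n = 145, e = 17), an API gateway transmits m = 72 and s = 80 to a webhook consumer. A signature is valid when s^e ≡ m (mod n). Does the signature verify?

s^2 ≡ 80^2 = 6400 ≡ 20
s^4 ≡ 20^2 = 400 ≡ 110
s^8 ≡ 110^2 = 12100 ≡ 65
s^16 ≡ 65^2 = 4225 ≡ 20
17 = 16 + 1, so s^17 ≡ 20·80 ≡ 5 (mod 145)
s^17 mod 145 = 5, but m = 72.

does not verify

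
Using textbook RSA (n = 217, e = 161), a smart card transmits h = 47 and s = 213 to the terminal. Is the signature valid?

invalid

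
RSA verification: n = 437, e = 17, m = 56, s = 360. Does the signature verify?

verifies

Squares mod 437: s^1≡360, s^2≡248, s^4≡324, s^8≡96, s^16≡39
17 = 16 + 1, so s^17 ≡ 39·360 ≡ 56 (mod 437)
s^17 mod 437 = 56 matches m.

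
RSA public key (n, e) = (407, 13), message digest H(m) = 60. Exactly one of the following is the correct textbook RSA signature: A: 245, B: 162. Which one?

A

Candidate A: 245^2 = 60025 ≡ 196; 245^4 ≡ 196^2 = 38416 ≡ 158; 245^8 ≡ 158^2 = 24964 ≡ 137; 13 = 8 + 4 + 1, so 245^13 ≡ 137·158·245 ≡ 60 (mod 407)
  → matches H(m) = 60
Candidate B: 162^2 = 26244 ≡ 196; 162^4 ≡ 196^2 = 38416 ≡ 158; 162^8 ≡ 158^2 = 24964 ≡ 137; 13 = 8 + 4 + 1, so 162^13 ≡ 137·158·162 ≡ 347 (mod 407)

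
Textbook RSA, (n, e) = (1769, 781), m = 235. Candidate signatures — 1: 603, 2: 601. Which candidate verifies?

2

Candidate 1: 603^2 = 363609 ≡ 964; 603^4 ≡ 964^2 = 929296 ≡ 571; 603^8 ≡ 571^2 = 326041 ≡ 545; 603^16 ≡ 545^2 = 297025 ≡ 1602; 603^32 ≡ 1602^2 = 2566404 ≡ 1354; 603^64 ≡ 1354^2 = 1833316 ≡ 632; 603^128 ≡ 632^2 = 399424 ≡ 1399; 603^256 ≡ 1399^2 = 1957201 ≡ 687; 603^512 ≡ 687^2 = 471969 ≡ 1415; 781 = 512 + 256 + 8 + 4 + 1, so 603^781 ≡ 1415·687·545·571·603 ≡ 542 (mod 1769)
Candidate 2: 601^2 = 361201 ≡ 325; 601^4 ≡ 325^2 = 105625 ≡ 1254; 601^8 ≡ 1254^2 = 1572516 ≡ 1644; 601^16 ≡ 1644^2 = 2702736 ≡ 1473; 601^32 ≡ 1473^2 = 2169729 ≡ 935; 601^64 ≡ 935^2 = 874225 ≡ 339; 601^128 ≡ 339^2 = 114921 ≡ 1705; 601^256 ≡ 1705^2 = 2907025 ≡ 558; 601^512 ≡ 558^2 = 311364 ≡ 20; 781 = 512 + 256 + 8 + 4 + 1, so 601^781 ≡ 20·558·1644·1254·601 ≡ 235 (mod 1769)
  → matches m = 235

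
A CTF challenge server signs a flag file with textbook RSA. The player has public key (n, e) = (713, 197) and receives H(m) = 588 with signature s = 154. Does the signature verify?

verifies

Squares mod 713: s^1≡154, s^2≡187, s^4≡32, s^8≡311, s^16≡466, s^32≡404, s^64≡652, s^128≡156
197 = 128 + 64 + 4 + 1, so s^197 ≡ 156·652·32·154 ≡ 588 (mod 713)
588 = H(m), so the signature checks out.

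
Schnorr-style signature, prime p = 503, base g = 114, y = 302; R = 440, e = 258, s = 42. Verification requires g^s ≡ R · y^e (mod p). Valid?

no

g^s mod p:
114^2 = 12996 ≡ 421
114^4 ≡ 421^2 = 177241 ≡ 185
114^8 ≡ 185^2 = 34225 ≡ 21
114^16 ≡ 21^2 = 441
114^32 ≡ 441^2 = 194481 ≡ 323
42 = 32 + 8 + 2, so 114^42 ≡ 323·21·421 ≡ 112 (mod 503)
R · y^e mod p:
302^2 = 91204 ≡ 161
302^4 ≡ 161^2 = 25921 ≡ 268
302^8 ≡ 268^2 = 71824 ≡ 398
302^16 ≡ 398^2 = 158404 ≡ 462
302^32 ≡ 462^2 = 213444 ≡ 172
302^64 ≡ 172^2 = 29584 ≡ 410
302^128 ≡ 410^2 = 168100 ≡ 98
302^256 ≡ 98^2 = 9604 ≡ 47
258 = 256 + 2, so 302^258 ≡ 47·161 ≡ 22 (mod 503)
440·22 = 9680 ≡ 123 (mod 503)
112 ≠ 123; the check fails.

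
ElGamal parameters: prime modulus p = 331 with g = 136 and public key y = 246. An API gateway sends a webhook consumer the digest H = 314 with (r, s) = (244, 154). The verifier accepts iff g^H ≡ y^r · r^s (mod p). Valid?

Left side g^H mod p:
136^2 = 18496 ≡ 291
136^4 ≡ 291^2 = 84681 ≡ 276
136^8 ≡ 276^2 = 76176 ≡ 46
136^16 ≡ 46^2 = 2116 ≡ 130
136^32 ≡ 130^2 = 16900 ≡ 19
136^64 ≡ 19^2 = 361 ≡ 30
136^128 ≡ 30^2 = 900 ≡ 238
136^256 ≡ 238^2 = 56644 ≡ 43
314 = 256 + 32 + 16 + 8 + 2, so 136^314 ≡ 43·19·130·46·291 ≡ 303 (mod 331)
Right side y^r · r^s mod p:
246^2 = 60516 ≡ 274
246^4 ≡ 274^2 = 75076 ≡ 270
246^8 ≡ 270^2 = 72900 ≡ 80
246^16 ≡ 80^2 = 6400 ≡ 111
246^32 ≡ 111^2 = 12321 ≡ 74
246^64 ≡ 74^2 = 5476 ≡ 180
246^128 ≡ 180^2 = 32400 ≡ 293
244 = 128 + 64 + 32 + 16 + 4, so 246^244 ≡ 293·180·74·111·270 ≡ 274 (mod 331)
244^2 = 59536 ≡ 287
244^4 ≡ 287^2 = 82369 ≡ 281
244^8 ≡ 281^2 = 78961 ≡ 183
244^16 ≡ 183^2 = 33489 ≡ 58
244^32 ≡ 58^2 = 3364 ≡ 54
244^64 ≡ 54^2 = 2916 ≡ 268
244^128 ≡ 268^2 = 71824 ≡ 328
154 = 128 + 16 + 8 + 2, so 244^154 ≡ 328·58·183·287 ≡ 256 (mod 331)
274·256 = 70144 ≡ 303 (mod 331)
303 ≡ 303 (mod 331), so the signature is genuine.

yes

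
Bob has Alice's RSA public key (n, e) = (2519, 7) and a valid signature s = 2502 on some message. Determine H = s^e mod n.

1389

s^2 ≡ 2502^2 = 6260004 ≡ 289
s^4 ≡ 289^2 = 83521 ≡ 394
7 = 4 + 2 + 1, so s^7 ≡ 394·289·2502 ≡ 1389 (mod 2519)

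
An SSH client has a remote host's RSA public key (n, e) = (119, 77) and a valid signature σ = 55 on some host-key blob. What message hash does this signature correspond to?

55

Squares mod 119: σ^1≡55, σ^2≡50, σ^4≡1, σ^8≡1, σ^16≡1, σ^32≡1, σ^64≡1
77 = 64 + 8 + 4 + 1, so σ^77 ≡ 1·1·1·55 ≡ 55 (mod 119)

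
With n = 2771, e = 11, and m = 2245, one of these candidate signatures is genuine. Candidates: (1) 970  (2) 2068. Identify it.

1

Candidate 1: 970^2 = 940900 ≡ 1531; 970^4 ≡ 1531^2 = 2343961 ≡ 2466; 970^8 ≡ 2466^2 = 6081156 ≡ 1582; 11 = 8 + 2 + 1, so 970^11 ≡ 1582·1531·970 ≡ 2245 (mod 2771)
  → matches m = 2245
Candidate 2: 2068^2 = 4276624 ≡ 971; 2068^4 ≡ 971^2 = 942841 ≡ 701; 2068^8 ≡ 701^2 = 491401 ≡ 934; 11 = 8 + 2 + 1, so 2068^11 ≡ 934·971·2068 ≡ 2222 (mod 2771)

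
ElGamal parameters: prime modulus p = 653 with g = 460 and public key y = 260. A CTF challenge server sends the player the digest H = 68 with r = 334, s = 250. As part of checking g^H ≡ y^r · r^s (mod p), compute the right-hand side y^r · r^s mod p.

260^2 = 67600 ≡ 341
260^4 ≡ 341^2 = 116281 ≡ 47
260^8 ≡ 47^2 = 2209 ≡ 250
260^16 ≡ 250^2 = 62500 ≡ 465
260^32 ≡ 465^2 = 216225 ≡ 82
260^64 ≡ 82^2 = 6724 ≡ 194
260^128 ≡ 194^2 = 37636 ≡ 415
260^256 ≡ 415^2 = 172225 ≡ 486
334 = 256 + 64 + 8 + 4 + 2, so 260^334 ≡ 486·194·250·47·341 ≡ 403 (mod 653)
334^2 = 111556 ≡ 546
334^4 ≡ 546^2 = 298116 ≡ 348
334^8 ≡ 348^2 = 121104 ≡ 299
334^16 ≡ 299^2 = 89401 ≡ 593
334^32 ≡ 593^2 = 351649 ≡ 335
334^64 ≡ 335^2 = 112225 ≡ 562
334^128 ≡ 562^2 = 315844 ≡ 445
250 = 128 + 64 + 32 + 16 + 8 + 2, so 334^250 ≡ 445·562·335·593·299·546 ≡ 76 (mod 653)
y^r · r^s ≡ 403·76 = 30628 ≡ 590 (mod 653)

590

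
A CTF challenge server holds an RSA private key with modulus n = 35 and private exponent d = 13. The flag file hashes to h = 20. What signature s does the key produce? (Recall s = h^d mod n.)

h^13 mod 35 = 20

20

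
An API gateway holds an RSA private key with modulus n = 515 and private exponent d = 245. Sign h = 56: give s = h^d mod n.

46

h^245 mod 515 = 46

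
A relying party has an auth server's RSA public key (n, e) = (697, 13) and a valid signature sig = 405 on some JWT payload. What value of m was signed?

617

sig^2 ≡ 405^2 = 164025 ≡ 230
sig^4 ≡ 230^2 = 52900 ≡ 625
sig^8 ≡ 625^2 = 390625 ≡ 305
13 = 8 + 4 + 1, so sig^13 ≡ 305·625·405 ≡ 617 (mod 697)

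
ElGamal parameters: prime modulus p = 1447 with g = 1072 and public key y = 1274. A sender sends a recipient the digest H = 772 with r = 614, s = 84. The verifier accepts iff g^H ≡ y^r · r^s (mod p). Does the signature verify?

verifies

Left side g^H mod p:
1072^2 = 1149184 ≡ 266
1072^4 ≡ 266^2 = 70756 ≡ 1300
1072^8 ≡ 1300^2 = 1690000 ≡ 1351
1072^16 ≡ 1351^2 = 1825201 ≡ 534
1072^32 ≡ 534^2 = 285156 ≡ 97
1072^64 ≡ 97^2 = 9409 ≡ 727
1072^128 ≡ 727^2 = 528529 ≡ 374
1072^256 ≡ 374^2 = 139876 ≡ 964
1072^512 ≡ 964^2 = 929296 ≡ 322
772 = 512 + 256 + 4, so 1072^772 ≡ 322·964·1300 ≡ 1169 (mod 1447)
Right side y^r · r^s mod p:
1274^2 = 1623076 ≡ 989
1274^4 ≡ 989^2 = 978121 ≡ 1396
1274^8 ≡ 1396^2 = 1948816 ≡ 1154
1274^16 ≡ 1154^2 = 1331716 ≡ 476
1274^32 ≡ 476^2 = 226576 ≡ 844
1274^64 ≡ 844^2 = 712336 ≡ 412
1274^128 ≡ 412^2 = 169744 ≡ 445
1274^256 ≡ 445^2 = 198025 ≡ 1233
1274^512 ≡ 1233^2 = 1520289 ≡ 939
614 = 512 + 64 + 32 + 4 + 2, so 1274^614 ≡ 939·412·844·1396·989 ≡ 496 (mod 1447)
614^2 = 376996 ≡ 776
614^4 ≡ 776^2 = 602176 ≡ 224
614^8 ≡ 224^2 = 50176 ≡ 978
614^16 ≡ 978^2 = 956484 ≡ 17
614^32 ≡ 17^2 = 289
614^64 ≡ 289^2 = 83521 ≡ 1042
84 = 64 + 16 + 4, so 614^84 ≡ 1042·17·224 ≡ 262 (mod 1447)
496·262 = 129952 ≡ 1169 (mod 1447)
1169 ≡ 1169 (mod 1447), so the signature is genuine.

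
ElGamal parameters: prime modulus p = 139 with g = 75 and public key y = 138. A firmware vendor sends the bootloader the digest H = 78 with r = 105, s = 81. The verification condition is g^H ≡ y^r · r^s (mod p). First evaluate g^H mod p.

75^2 = 5625 ≡ 65
75^4 ≡ 65^2 = 4225 ≡ 55
75^8 ≡ 55^2 = 3025 ≡ 106
75^16 ≡ 106^2 = 11236 ≡ 116
75^32 ≡ 116^2 = 13456 ≡ 112
75^64 ≡ 112^2 = 12544 ≡ 34
78 = 64 + 8 + 4 + 2, so 75^78 ≡ 34·106·55·65 ≡ 112 (mod 139)

112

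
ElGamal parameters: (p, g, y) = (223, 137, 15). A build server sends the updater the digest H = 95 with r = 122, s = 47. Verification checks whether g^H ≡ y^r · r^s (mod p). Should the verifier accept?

accept

Left side g^H mod p:
137^2 = 18769 ≡ 37
137^4 ≡ 37^2 = 1369 ≡ 31
137^8 ≡ 31^2 = 961 ≡ 69
137^16 ≡ 69^2 = 4761 ≡ 78
137^32 ≡ 78^2 = 6084 ≡ 63
137^64 ≡ 63^2 = 3969 ≡ 178
95 = 64 + 16 + 8 + 4 + 2 + 1, so 137^95 ≡ 178·78·69·31·37·137 ≡ 20 (mod 223)
Right side y^r · r^s mod p:
15^2 = 225 ≡ 2
15^4 ≡ 2^2 = 4
15^8 ≡ 4^2 = 16
15^16 ≡ 16^2 = 256 ≡ 33
15^32 ≡ 33^2 = 1089 ≡ 197
15^64 ≡ 197^2 = 38809 ≡ 7
122 = 64 + 32 + 16 + 8 + 2, so 15^122 ≡ 7·197·33·16·2 ≡ 34 (mod 223)
122^2 = 14884 ≡ 166
122^4 ≡ 166^2 = 27556 ≡ 127
122^8 ≡ 127^2 = 16129 ≡ 73
122^16 ≡ 73^2 = 5329 ≡ 200
122^32 ≡ 200^2 = 40000 ≡ 83
47 = 32 + 8 + 4 + 2 + 1, so 122^47 ≡ 83·73·127·166·122 ≡ 158 (mod 223)
34·158 = 5372 ≡ 20 (mod 223)
20 ≡ 20 (mod 223), so the signature is genuine.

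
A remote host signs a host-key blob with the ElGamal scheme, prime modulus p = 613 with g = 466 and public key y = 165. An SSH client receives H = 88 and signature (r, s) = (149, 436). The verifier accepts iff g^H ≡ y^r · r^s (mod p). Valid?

Left side g^H mod p:
Squares mod 613: 466^1≡466, 466^2≡154, 466^4≡422, 466^8≡314, 466^16≡516, 466^32≡214, 466^64≡434
88 = 64 + 16 + 8, so 466^88 ≡ 434·516·314 ≡ 573 (mod 613)
Right side y^r · r^s mod p:
Squares mod 613: 165^1≡165, 165^2≡253, 165^4≡257, 165^8≡458, 165^16≡118, 165^32≡438, 165^64≡588, 165^128≡12
149 = 128 + 16 + 4 + 1, so 165^149 ≡ 12·118·257·165 ≡ 291 (mod 613)
Squares mod 613: 149^1≡149, 149^2≡133, 149^4≡525, 149^8≡388, 149^16≡359, 149^32≡151, 149^64≡120, 149^128≡301, 149^256≡490
436 = 256 + 128 + 32 + 16 + 4, so 149^436 ≡ 490·301·151·359·525 ≡ 188 (mod 613)
291·188 = 54708 ≡ 151 (mod 613)
573 ≠ 151, so verification fails.

no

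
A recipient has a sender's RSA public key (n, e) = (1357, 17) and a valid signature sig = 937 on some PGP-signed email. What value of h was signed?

Squares mod 1357: sig^1≡937, sig^2≡1347, sig^4≡100, sig^8≡501, sig^16≡1313
17 = 16 + 1, so sig^17 ≡ 1313·937 ≡ 839 (mod 1357)

839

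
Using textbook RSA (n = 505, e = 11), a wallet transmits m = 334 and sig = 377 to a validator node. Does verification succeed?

sig^2 ≡ 377^2 = 142129 ≡ 224
sig^4 ≡ 224^2 = 50176 ≡ 181
sig^8 ≡ 181^2 = 32761 ≡ 441
11 = 8 + 2 + 1, so sig^11 ≡ 441·224·377 ≡ 343 (mod 505)
343 ≠ 334, so verification fails.

fails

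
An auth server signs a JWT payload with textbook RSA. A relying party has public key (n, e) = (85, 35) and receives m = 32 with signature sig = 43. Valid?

yes

sig^2 ≡ 43^2 = 1849 ≡ 64
sig^4 ≡ 64^2 = 4096 ≡ 16
sig^8 ≡ 16^2 = 256 ≡ 1
sig^16 ≡ 1^2 = 1
sig^32 ≡ 1^2 = 1
35 = 32 + 2 + 1, so sig^35 ≡ 1·64·43 ≡ 32 (mod 85)
32 = m, so the signature checks out.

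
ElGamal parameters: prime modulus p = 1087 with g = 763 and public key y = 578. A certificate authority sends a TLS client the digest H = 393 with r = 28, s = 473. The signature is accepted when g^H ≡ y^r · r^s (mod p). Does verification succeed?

fails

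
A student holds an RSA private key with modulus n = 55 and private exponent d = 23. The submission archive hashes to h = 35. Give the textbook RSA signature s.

30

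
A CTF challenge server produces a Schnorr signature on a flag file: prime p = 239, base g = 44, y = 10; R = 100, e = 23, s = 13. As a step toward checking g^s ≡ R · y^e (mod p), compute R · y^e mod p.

201

Squares mod 239: 10^1≡10, 10^2≡100, 10^4≡201, 10^8≡10, 10^16≡100
23 = 16 + 4 + 2 + 1, so 10^23 ≡ 100·201·100·10 ≡ 100 (mod 239)
R · y^e ≡ 100·100 = 10000 ≡ 201 (mod 239)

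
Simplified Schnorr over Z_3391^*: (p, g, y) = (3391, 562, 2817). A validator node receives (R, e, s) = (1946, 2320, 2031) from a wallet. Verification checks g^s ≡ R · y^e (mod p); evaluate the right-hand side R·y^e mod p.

333

Squares mod 3391: 2817^1≡2817, 2817^2≡549, 2817^4≡2993, 2817^8≡2418, 2817^16≡640, 2817^32≡2680, 2817^64≡262, 2817^128≡824, 2817^256≡776, 2817^512≡1969, 2817^1024≡1048, 2817^2048≡3011
2320 = 2048 + 256 + 16, so 2817^2320 ≡ 3011·776·640 ≡ 2905 (mod 3391)
R · y^e ≡ 1946·2905 = 5653130 ≡ 333 (mod 3391)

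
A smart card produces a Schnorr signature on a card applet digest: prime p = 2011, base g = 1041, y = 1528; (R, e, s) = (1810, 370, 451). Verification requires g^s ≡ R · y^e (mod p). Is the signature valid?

g^s mod p:
1041^451 mod 2011 = 335
R · y^e mod p:
1528^370 mod 2011 = 1365
1810·1365 = 2470650 ≡ 1142 (mod 2011)
335 ≠ 1142; the check fails.

invalid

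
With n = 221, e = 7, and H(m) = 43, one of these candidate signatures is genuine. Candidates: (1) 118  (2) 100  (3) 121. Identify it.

3

Candidate 1: Squares mod 221: 118^1≡118, 118^2≡1, 118^4≡1; 7 = 4 + 2 + 1, so 118^7 ≡ 1·1·118 ≡ 118 (mod 221)
Candidate 2: Squares mod 221: 100^1≡100, 100^2≡55, 100^4≡152; 7 = 4 + 2 + 1, so 100^7 ≡ 152·55·100 ≡ 178 (mod 221)
Candidate 3: Squares mod 221: 121^1≡121, 121^2≡55, 121^4≡152; 7 = 4 + 2 + 1, so 121^7 ≡ 152·55·121 ≡ 43 (mod 221)
  → matches H(m) = 43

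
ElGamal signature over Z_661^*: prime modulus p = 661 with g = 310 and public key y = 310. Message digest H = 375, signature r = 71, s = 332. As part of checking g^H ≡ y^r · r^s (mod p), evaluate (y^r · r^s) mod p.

310^2 = 96100 ≡ 255
310^4 ≡ 255^2 = 65025 ≡ 247
310^8 ≡ 247^2 = 61009 ≡ 197
310^16 ≡ 197^2 = 38809 ≡ 471
310^32 ≡ 471^2 = 221841 ≡ 406
310^64 ≡ 406^2 = 164836 ≡ 247
71 = 64 + 4 + 2 + 1, so 310^71 ≡ 247·247·255·310 ≡ 351 (mod 661)
71^2 = 5041 ≡ 414
71^4 ≡ 414^2 = 171396 ≡ 197
71^8 ≡ 197^2 = 38809 ≡ 471
71^16 ≡ 471^2 = 221841 ≡ 406
71^32 ≡ 406^2 = 164836 ≡ 247
71^64 ≡ 247^2 = 61009 ≡ 197
71^128 ≡ 197^2 = 38809 ≡ 471
71^256 ≡ 471^2 = 221841 ≡ 406
332 = 256 + 64 + 8 + 4, so 71^332 ≡ 406·197·471·197 ≡ 247 (mod 661)
y^r · r^s ≡ 351·247 = 86697 ≡ 106 (mod 661)

106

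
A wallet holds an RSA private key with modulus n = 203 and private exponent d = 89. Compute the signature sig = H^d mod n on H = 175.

175

H^2 ≡ 175^2 = 30625 ≡ 175
H^4 ≡ 175^2 = 30625 ≡ 175
H^8 ≡ 175^2 = 30625 ≡ 175
H^16 ≡ 175^2 = 30625 ≡ 175
H^32 ≡ 175^2 = 30625 ≡ 175
H^64 ≡ 175^2 = 30625 ≡ 175
89 = 64 + 16 + 8 + 1, so H^89 ≡ 175·175·175·175 ≡ 175 (mod 203)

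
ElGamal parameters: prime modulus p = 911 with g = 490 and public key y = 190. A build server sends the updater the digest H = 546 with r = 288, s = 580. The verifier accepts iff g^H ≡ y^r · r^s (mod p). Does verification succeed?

passes

Left side g^H mod p:
Squares mod 911: 490^1≡490, 490^2≡507, 490^4≡147, 490^8≡656, 490^16≡344, 490^32≡817, 490^64≡637, 490^128≡374, 490^256≡493, 490^512≡723
546 = 512 + 32 + 2, so 490^546 ≡ 723·817·507 ≡ 19 (mod 911)
Right side y^r · r^s mod p:
Squares mod 911: 190^1≡190, 190^2≡571, 190^4≡814, 190^8≡299, 190^16≡123, 190^32≡553, 190^64≡624, 190^128≡379, 190^256≡614
288 = 256 + 32, so 190^288 ≡ 614·553 ≡ 650 (mod 911)
Squares mod 911: 288^1≡288, 288^2≡43, 288^4≡27, 288^8≡729, 288^16≡328, 288^32≡86, 288^64≡108, 288^128≡732, 288^256≡156, 288^512≡650
580 = 512 + 64 + 4, so 288^580 ≡ 650·108·27 ≡ 520 (mod 911)
650·520 = 338000 ≡ 19 (mod 911)
19 ≡ 19 (mod 911), so the signature is genuine.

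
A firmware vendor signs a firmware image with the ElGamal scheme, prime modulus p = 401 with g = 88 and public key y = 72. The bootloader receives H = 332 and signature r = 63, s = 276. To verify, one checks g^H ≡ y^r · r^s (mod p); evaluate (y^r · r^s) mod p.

385

72^63 mod 401 = 318
63^276 mod 401 = 63
y^r · r^s ≡ 318·63 = 20034 ≡ 385 (mod 401)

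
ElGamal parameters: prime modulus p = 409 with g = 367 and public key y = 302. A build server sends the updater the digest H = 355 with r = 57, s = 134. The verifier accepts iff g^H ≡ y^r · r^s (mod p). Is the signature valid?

Left side g^H mod p:
Squares mod 409: 367^1≡367, 367^2≡128, 367^4≡24, 367^8≡167, 367^16≡77, 367^32≡203, 367^64≡309, 367^128≡184, 367^256≡318
355 = 256 + 64 + 32 + 2 + 1, so 367^355 ≡ 318·309·203·128·367 ≡ 29 (mod 409)
Right side y^r · r^s mod p:
Squares mod 409: 302^1≡302, 302^2≡406, 302^4≡9, 302^8≡81, 302^16≡17, 302^32≡289
57 = 32 + 16 + 8 + 1, so 302^57 ≡ 289·17·81·302 ≡ 19 (mod 409)
Squares mod 409: 57^1≡57, 57^2≡386, 57^4≡120, 57^8≡85, 57^16≡272, 57^32≡364, 57^64≡389, 57^128≡400
134 = 128 + 4 + 2, so 57^134 ≡ 400·120·386 ≡ 300 (mod 409)
19·300 = 5700 ≡ 383 (mod 409)
29 ≠ 383, so verification fails.

invalid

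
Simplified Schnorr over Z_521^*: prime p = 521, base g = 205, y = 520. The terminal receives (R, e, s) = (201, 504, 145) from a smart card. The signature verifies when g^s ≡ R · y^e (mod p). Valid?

g^s mod p:
205^145 mod 521 = 214
R · y^e mod p:
520^504 mod 521 = 1
201·1 = 201 ≡ 201 (mod 521)
214 ≠ 201; the check fails.

no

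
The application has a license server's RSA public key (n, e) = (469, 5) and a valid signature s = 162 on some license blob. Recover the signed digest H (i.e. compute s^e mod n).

s^2 ≡ 162^2 = 26244 ≡ 449
s^4 ≡ 449^2 = 201601 ≡ 400
5 = 4 + 1, so s^5 ≡ 400·162 ≡ 78 (mod 469)

78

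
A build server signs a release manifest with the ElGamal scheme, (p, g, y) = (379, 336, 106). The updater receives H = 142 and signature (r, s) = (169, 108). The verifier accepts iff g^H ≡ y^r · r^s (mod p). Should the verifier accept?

Left side g^H mod p:
336^2 = 112896 ≡ 333
336^4 ≡ 333^2 = 110889 ≡ 221
336^8 ≡ 221^2 = 48841 ≡ 329
336^16 ≡ 329^2 = 108241 ≡ 226
336^32 ≡ 226^2 = 51076 ≡ 290
336^64 ≡ 290^2 = 84100 ≡ 341
336^128 ≡ 341^2 = 116281 ≡ 307
142 = 128 + 8 + 4 + 2, so 336^142 ≡ 307·329·221·333 ≡ 156 (mod 379)
Right side y^r · r^s mod p:
106^2 = 11236 ≡ 245
106^4 ≡ 245^2 = 60025 ≡ 143
106^8 ≡ 143^2 = 20449 ≡ 362
106^16 ≡ 362^2 = 131044 ≡ 289
106^32 ≡ 289^2 = 83521 ≡ 141
106^64 ≡ 141^2 = 19881 ≡ 173
106^128 ≡ 173^2 = 29929 ≡ 367
169 = 128 + 32 + 8 + 1, so 106^169 ≡ 367·141·362·106 ≡ 308 (mod 379)
169^2 = 28561 ≡ 136
169^4 ≡ 136^2 = 18496 ≡ 304
169^8 ≡ 304^2 = 92416 ≡ 319
169^16 ≡ 319^2 = 101761 ≡ 189
169^32 ≡ 189^2 = 35721 ≡ 95
169^64 ≡ 95^2 = 9025 ≡ 308
108 = 64 + 32 + 8 + 4, so 169^108 ≡ 308·95·319·304 ≡ 94 (mod 379)
308·94 = 28952 ≡ 148 (mod 379)
156 ≠ 148, so verification fails.

reject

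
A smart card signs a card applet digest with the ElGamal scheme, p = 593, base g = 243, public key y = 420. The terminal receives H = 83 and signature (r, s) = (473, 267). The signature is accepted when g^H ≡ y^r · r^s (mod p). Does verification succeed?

Left side g^H mod p:
243^2 = 59049 ≡ 342
243^4 ≡ 342^2 = 116964 ≡ 143
243^8 ≡ 143^2 = 20449 ≡ 287
243^16 ≡ 287^2 = 82369 ≡ 535
243^32 ≡ 535^2 = 286225 ≡ 399
243^64 ≡ 399^2 = 159201 ≡ 277
83 = 64 + 16 + 2 + 1, so 243^83 ≡ 277·535·342·243 ≡ 14 (mod 593)
Right side y^r · r^s mod p:
420^2 = 176400 ≡ 279
420^4 ≡ 279^2 = 77841 ≡ 158
420^8 ≡ 158^2 = 24964 ≡ 58
420^16 ≡ 58^2 = 3364 ≡ 399
420^32 ≡ 399^2 = 159201 ≡ 277
420^64 ≡ 277^2 = 76729 ≡ 232
420^128 ≡ 232^2 = 53824 ≡ 454
420^256 ≡ 454^2 = 206116 ≡ 345
473 = 256 + 128 + 64 + 16 + 8 + 1, so 420^473 ≡ 345·454·232·399·58·420 ≡ 550 (mod 593)
473^2 = 223729 ≡ 168
473^4 ≡ 168^2 = 28224 ≡ 353
473^8 ≡ 353^2 = 124609 ≡ 79
473^16 ≡ 79^2 = 6241 ≡ 311
473^32 ≡ 311^2 = 96721 ≡ 62
473^64 ≡ 62^2 = 3844 ≡ 286
473^128 ≡ 286^2 = 81796 ≡ 555
473^256 ≡ 555^2 = 308025 ≡ 258
267 = 256 + 8 + 2 + 1, so 473^267 ≡ 258·79·168·473 ≡ 440 (mod 593)
550·440 = 242000 ≡ 56 (mod 593)
14 ≠ 56, so verification fails.

fails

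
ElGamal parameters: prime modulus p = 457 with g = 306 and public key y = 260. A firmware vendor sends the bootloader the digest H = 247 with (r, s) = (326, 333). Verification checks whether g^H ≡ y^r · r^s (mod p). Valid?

yes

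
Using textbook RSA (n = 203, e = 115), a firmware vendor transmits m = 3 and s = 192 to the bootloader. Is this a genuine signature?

Squares mod 203: s^1≡192, s^2≡121, s^4≡25, s^8≡16, s^16≡53, s^32≡170, s^64≡74
115 = 64 + 32 + 16 + 2 + 1, so s^115 ≡ 74·170·53·121·192 ≡ 3 (mod 203)
3 = m, so the signature checks out.

genuine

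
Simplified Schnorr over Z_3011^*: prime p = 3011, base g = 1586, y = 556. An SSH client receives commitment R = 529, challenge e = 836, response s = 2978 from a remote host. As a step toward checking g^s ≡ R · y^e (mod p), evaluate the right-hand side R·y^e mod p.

2034

556^2 = 309136 ≡ 2014
556^4 ≡ 2014^2 = 4056196 ≡ 379
556^8 ≡ 379^2 = 143641 ≡ 2124
556^16 ≡ 2124^2 = 4511376 ≡ 898
556^32 ≡ 898^2 = 806404 ≡ 2467
556^64 ≡ 2467^2 = 6086089 ≡ 858
556^128 ≡ 858^2 = 736164 ≡ 1480
556^256 ≡ 1480^2 = 2190400 ≡ 1403
556^512 ≡ 1403^2 = 1968409 ≡ 2226
836 = 512 + 256 + 64 + 4, so 556^836 ≡ 2226·1403·858·379 ≡ 1996 (mod 3011)
R · y^e ≡ 529·1996 = 1055884 ≡ 2034 (mod 3011)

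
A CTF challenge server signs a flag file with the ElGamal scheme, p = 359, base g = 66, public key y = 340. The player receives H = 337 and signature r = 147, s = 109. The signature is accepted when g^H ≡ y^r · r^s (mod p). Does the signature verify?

Left side g^H mod p:
Squares mod 359: 66^1≡66, 66^2≡48, 66^4≡150, 66^8≡242, 66^16≡47, 66^32≡55, 66^64≡153, 66^128≡74, 66^256≡91
337 = 256 + 64 + 16 + 1, so 66^337 ≡ 91·153·47·66 ≡ 10 (mod 359)
Right side y^r · r^s mod p:
Squares mod 359: 340^1≡340, 340^2≡2, 340^4≡4, 340^8≡16, 340^16≡256, 340^32≡198, 340^64≡73, 340^128≡303
147 = 128 + 16 + 2 + 1, so 340^147 ≡ 303·256·2·340 ≡ 165 (mod 359)
Squares mod 359: 147^1≡147, 147^2≡69, 147^4≡94, 147^8≡220, 147^16≡294, 147^32≡276, 147^64≡68
109 = 64 + 32 + 8 + 4 + 1, so 147^109 ≡ 68·276·220·94·147 ≡ 185 (mod 359)
165·185 = 30525 ≡ 10 (mod 359)
10 ≡ 10 (mod 359), so the signature is genuine.

verifies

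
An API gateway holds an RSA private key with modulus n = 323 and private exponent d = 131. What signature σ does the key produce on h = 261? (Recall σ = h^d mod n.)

h^2 ≡ 261^2 = 68121 ≡ 291
h^4 ≡ 291^2 = 84681 ≡ 55
h^8 ≡ 55^2 = 3025 ≡ 118
h^16 ≡ 118^2 = 13924 ≡ 35
h^32 ≡ 35^2 = 1225 ≡ 256
h^64 ≡ 256^2 = 65536 ≡ 290
h^128 ≡ 290^2 = 84100 ≡ 120
131 = 128 + 2 + 1, so h^131 ≡ 120·291·261 ≡ 29 (mod 323)

29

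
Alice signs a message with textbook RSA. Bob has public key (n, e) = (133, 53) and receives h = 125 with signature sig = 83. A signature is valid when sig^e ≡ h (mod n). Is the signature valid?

valid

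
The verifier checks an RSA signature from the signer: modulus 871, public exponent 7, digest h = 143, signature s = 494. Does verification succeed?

passes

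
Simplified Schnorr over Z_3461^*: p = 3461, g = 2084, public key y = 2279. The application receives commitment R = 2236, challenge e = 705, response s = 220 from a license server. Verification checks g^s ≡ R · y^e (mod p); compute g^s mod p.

1157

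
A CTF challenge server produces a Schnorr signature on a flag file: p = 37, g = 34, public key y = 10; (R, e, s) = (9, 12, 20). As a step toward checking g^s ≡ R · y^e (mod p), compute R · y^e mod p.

Squares mod 37: 10^1≡10, 10^2≡26, 10^4≡10, 10^8≡26
12 = 8 + 4, so 10^12 ≡ 26·10 ≡ 1 (mod 37)
R · y^e ≡ 9·1 = 9 ≡ 9 (mod 37)

9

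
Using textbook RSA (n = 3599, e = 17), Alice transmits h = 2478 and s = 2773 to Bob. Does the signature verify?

verifies

s^2 ≡ 2773^2 = 7689529 ≡ 2065
s^4 ≡ 2065^2 = 4264225 ≡ 3009
s^8 ≡ 3009^2 = 9054081 ≡ 2596
s^16 ≡ 2596^2 = 6739216 ≡ 1888
17 = 16 + 1, so s^17 ≡ 1888·2773 ≡ 2478 (mod 3599)
2478 = h, so the signature checks out.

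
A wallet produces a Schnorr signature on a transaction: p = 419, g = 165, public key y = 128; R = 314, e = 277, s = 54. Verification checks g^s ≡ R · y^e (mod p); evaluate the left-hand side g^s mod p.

165^54 mod 419 = 180

180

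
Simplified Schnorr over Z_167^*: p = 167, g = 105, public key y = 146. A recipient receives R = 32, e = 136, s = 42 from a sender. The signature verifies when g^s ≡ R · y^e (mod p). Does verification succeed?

g^s mod p:
105^42 mod 167 = 88
R · y^e mod p:
146^136 mod 167 = 128
32·128 = 4096 ≡ 88 (mod 167)
88 ≡ 88 (mod 167); signature holds.

passes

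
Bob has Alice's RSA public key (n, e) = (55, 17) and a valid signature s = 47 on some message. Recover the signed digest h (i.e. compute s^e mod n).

42

s^2 ≡ 47^2 = 2209 ≡ 9
s^4 ≡ 9^2 = 81 ≡ 26
s^8 ≡ 26^2 = 676 ≡ 16
s^16 ≡ 16^2 = 256 ≡ 36
17 = 16 + 1, so s^17 ≡ 36·47 ≡ 42 (mod 55)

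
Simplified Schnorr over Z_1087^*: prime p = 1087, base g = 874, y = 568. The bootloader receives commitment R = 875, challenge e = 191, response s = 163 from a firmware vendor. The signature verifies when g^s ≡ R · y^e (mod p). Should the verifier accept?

g^s mod p:
874^2 = 763876 ≡ 802
874^4 ≡ 802^2 = 643204 ≡ 787
874^8 ≡ 787^2 = 619369 ≡ 866
874^16 ≡ 866^2 = 749956 ≡ 1013
874^32 ≡ 1013^2 = 1026169 ≡ 41
874^64 ≡ 41^2 = 1681 ≡ 594
874^128 ≡ 594^2 = 352836 ≡ 648
163 = 128 + 32 + 2 + 1, so 874^163 ≡ 648·41·802·874 ≡ 278 (mod 1087)
R · y^e mod p:
568^2 = 322624 ≡ 872
568^4 ≡ 872^2 = 760384 ≡ 571
568^8 ≡ 571^2 = 326041 ≡ 1028
568^16 ≡ 1028^2 = 1056784 ≡ 220
568^32 ≡ 220^2 = 48400 ≡ 572
568^64 ≡ 572^2 = 327184 ≡ 1084
568^128 ≡ 1084^2 = 1175056 ≡ 9
191 = 128 + 32 + 16 + 8 + 4 + 2 + 1, so 568^191 ≡ 9·572·220·1028·571·872·568 ≡ 132 (mod 1087)
875·132 = 115500 ≡ 278 (mod 1087)
278 ≡ 278 (mod 1087); signature holds.

accept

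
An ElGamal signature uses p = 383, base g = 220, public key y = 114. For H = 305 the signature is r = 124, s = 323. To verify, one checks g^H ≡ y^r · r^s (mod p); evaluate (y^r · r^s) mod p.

114^2 = 12996 ≡ 357
114^4 ≡ 357^2 = 127449 ≡ 293
114^8 ≡ 293^2 = 85849 ≡ 57
114^16 ≡ 57^2 = 3249 ≡ 185
114^32 ≡ 185^2 = 34225 ≡ 138
114^64 ≡ 138^2 = 19044 ≡ 277
124 = 64 + 32 + 16 + 8 + 4, so 114^124 ≡ 277·138·185·57·293 ≡ 139 (mod 383)
124^2 = 15376 ≡ 56
124^4 ≡ 56^2 = 3136 ≡ 72
124^8 ≡ 72^2 = 5184 ≡ 205
124^16 ≡ 205^2 = 42025 ≡ 278
124^32 ≡ 278^2 = 77284 ≡ 301
124^64 ≡ 301^2 = 90601 ≡ 213
124^128 ≡ 213^2 = 45369 ≡ 175
124^256 ≡ 175^2 = 30625 ≡ 368
323 = 256 + 64 + 2 + 1, so 124^323 ≡ 368·213·56·124 ≡ 344 (mod 383)
y^r · r^s ≡ 139·344 = 47816 ≡ 324 (mod 383)

324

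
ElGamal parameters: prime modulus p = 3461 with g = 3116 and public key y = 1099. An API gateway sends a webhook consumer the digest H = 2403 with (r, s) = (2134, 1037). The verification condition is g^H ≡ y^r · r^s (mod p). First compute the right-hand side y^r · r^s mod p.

1130

1099^2134 mod 3461 = 2766
2134^1037 mod 3461 = 2563
y^r · r^s ≡ 2766·2563 = 7089258 ≡ 1130 (mod 3461)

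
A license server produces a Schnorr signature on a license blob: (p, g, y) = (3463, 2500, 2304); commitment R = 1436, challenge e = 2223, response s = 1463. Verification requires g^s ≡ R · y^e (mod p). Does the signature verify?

verifies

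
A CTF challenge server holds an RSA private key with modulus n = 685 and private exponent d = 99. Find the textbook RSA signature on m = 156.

76

m^99 mod 685 = 76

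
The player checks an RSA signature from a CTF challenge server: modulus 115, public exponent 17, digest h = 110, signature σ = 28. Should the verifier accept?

reject

Squares mod 115: σ^1≡28, σ^2≡94, σ^4≡96, σ^8≡16, σ^16≡26
17 = 16 + 1, so σ^17 ≡ 26·28 ≡ 38 (mod 115)
38 ≠ 110, so verification fails.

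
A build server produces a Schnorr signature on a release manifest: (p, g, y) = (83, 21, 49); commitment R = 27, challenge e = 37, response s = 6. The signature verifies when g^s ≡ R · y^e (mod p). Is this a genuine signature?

g^s mod p:
21^2 = 441 ≡ 26
21^4 ≡ 26^2 = 676 ≡ 12
6 = 4 + 2, so 21^6 ≡ 12·26 ≡ 63 (mod 83)
R · y^e mod p:
49^2 = 2401 ≡ 77
49^4 ≡ 77^2 = 5929 ≡ 36
49^8 ≡ 36^2 = 1296 ≡ 51
49^16 ≡ 51^2 = 2601 ≡ 28
49^32 ≡ 28^2 = 784 ≡ 37
37 = 32 + 4 + 1, so 49^37 ≡ 37·36·49 ≡ 30 (mod 83)
27·30 = 810 ≡ 63 (mod 83)
63 ≡ 63 (mod 83); signature holds.

genuine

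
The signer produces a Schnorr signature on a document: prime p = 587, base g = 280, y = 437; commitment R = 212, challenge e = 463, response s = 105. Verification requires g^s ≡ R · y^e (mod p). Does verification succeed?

g^s mod p:
280^2 = 78400 ≡ 329
280^4 ≡ 329^2 = 108241 ≡ 233
280^8 ≡ 233^2 = 54289 ≡ 285
280^16 ≡ 285^2 = 81225 ≡ 219
280^32 ≡ 219^2 = 47961 ≡ 414
280^64 ≡ 414^2 = 171396 ≡ 579
105 = 64 + 32 + 8 + 1, so 280^105 ≡ 579·414·285·280 ≡ 324 (mod 587)
R · y^e mod p:
437^2 = 190969 ≡ 194
437^4 ≡ 194^2 = 37636 ≡ 68
437^8 ≡ 68^2 = 4624 ≡ 515
437^16 ≡ 515^2 = 265225 ≡ 488
437^32 ≡ 488^2 = 238144 ≡ 409
437^64 ≡ 409^2 = 167281 ≡ 573
437^128 ≡ 573^2 = 328329 ≡ 196
437^256 ≡ 196^2 = 38416 ≡ 261
463 = 256 + 128 + 64 + 8 + 4 + 2 + 1, so 437^463 ≡ 261·196·573·515·68·194·437 ≡ 511 (mod 587)
212·511 = 108332 ≡ 324 (mod 587)
324 ≡ 324 (mod 587); signature holds.

passes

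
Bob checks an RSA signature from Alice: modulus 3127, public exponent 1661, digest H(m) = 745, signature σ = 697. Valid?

σ^2 ≡ 697^2 = 485809 ≡ 1124
σ^4 ≡ 1124^2 = 1263376 ≡ 68
σ^8 ≡ 68^2 = 4624 ≡ 1497
σ^16 ≡ 1497^2 = 2241009 ≡ 2077
σ^32 ≡ 2077^2 = 4313929 ≡ 1796
σ^64 ≡ 1796^2 = 3225616 ≡ 1679
σ^128 ≡ 1679^2 = 2819041 ≡ 1614
σ^256 ≡ 1614^2 = 2604996 ≡ 205
σ^512 ≡ 205^2 = 42025 ≡ 1374
σ^1024 ≡ 1374^2 = 1887876 ≡ 2295
1661 = 1024 + 512 + 64 + 32 + 16 + 8 + 4 + 1, so σ^1661 ≡ 2295·1374·1679·1796·2077·1497·68·697 ≡ 2382 (mod 3127)
σ^1661 mod 3127 = 2382, but H(m) = 745.

no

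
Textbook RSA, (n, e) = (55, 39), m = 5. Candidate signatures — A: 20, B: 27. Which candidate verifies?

A

Candidate A: Squares mod 55: 20^1≡20, 20^2≡15, 20^4≡5, 20^8≡25, 20^16≡20, 20^32≡15; 39 = 32 + 4 + 2 + 1, so 20^39 ≡ 15·5·15·20 ≡ 5 (mod 55)
  → matches m = 5
Candidate B: Squares mod 55: 27^1≡27, 27^2≡14, 27^4≡31, 27^8≡26, 27^16≡16, 27^32≡36; 39 = 32 + 4 + 2 + 1, so 27^39 ≡ 36·31·14·27 ≡ 53 (mod 55)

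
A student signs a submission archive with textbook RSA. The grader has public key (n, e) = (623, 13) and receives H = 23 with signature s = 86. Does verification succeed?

passes

s^2 ≡ 86^2 = 7396 ≡ 543
s^4 ≡ 543^2 = 294849 ≡ 170
s^8 ≡ 170^2 = 28900 ≡ 242
13 = 8 + 4 + 1, so s^13 ≡ 242·170·86 ≡ 23 (mod 623)
23 = H, so the signature checks out.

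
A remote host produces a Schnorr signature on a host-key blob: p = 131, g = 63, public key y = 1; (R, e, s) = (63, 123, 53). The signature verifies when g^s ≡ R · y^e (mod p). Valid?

yes

g^s mod p:
Squares mod 131: 63^1≡63, 63^2≡39, 63^4≡80, 63^8≡112, 63^16≡99, 63^32≡107
53 = 32 + 16 + 4 + 1, so 63^53 ≡ 107·99·80·63 ≡ 63 (mod 131)
R · y^e mod p:
Squares mod 131: 1^1≡1, 1^2≡1, 1^4≡1, 1^8≡1, 1^16≡1, 1^32≡1, 1^64≡1
123 = 64 + 32 + 16 + 8 + 2 + 1, so 1^123 ≡ 1·1·1·1·1·1 ≡ 1 (mod 131)
63·1 = 63 ≡ 63 (mod 131)
63 ≡ 63 (mod 131); signature holds.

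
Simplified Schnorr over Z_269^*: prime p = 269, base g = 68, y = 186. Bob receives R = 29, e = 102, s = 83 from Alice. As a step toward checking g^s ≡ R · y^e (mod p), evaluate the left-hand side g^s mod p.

Squares mod 269: 68^1≡68, 68^2≡51, 68^4≡180, 68^8≡120, 68^16≡143, 68^32≡5, 68^64≡25
83 = 64 + 16 + 2 + 1, so 68^83 ≡ 25·143·51·68 ≡ 159 (mod 269)

159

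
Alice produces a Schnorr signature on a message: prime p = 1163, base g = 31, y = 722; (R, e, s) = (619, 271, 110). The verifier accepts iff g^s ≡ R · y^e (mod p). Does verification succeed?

fails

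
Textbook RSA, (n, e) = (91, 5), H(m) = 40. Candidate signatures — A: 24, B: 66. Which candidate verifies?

Candidate A: 24^2 = 576 ≡ 30; 24^4 ≡ 30^2 = 900 ≡ 81; 5 = 4 + 1, so 24^5 ≡ 81·24 ≡ 33 (mod 91)
Candidate B: 66^2 = 4356 ≡ 79; 66^4 ≡ 79^2 = 6241 ≡ 53; 5 = 4 + 1, so 66^5 ≡ 53·66 ≡ 40 (mod 91)
  → matches H(m) = 40

B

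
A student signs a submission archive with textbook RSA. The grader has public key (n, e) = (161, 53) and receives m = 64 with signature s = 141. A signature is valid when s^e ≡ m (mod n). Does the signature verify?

verifies

s^2 ≡ 141^2 = 19881 ≡ 78
s^4 ≡ 78^2 = 6084 ≡ 127
s^8 ≡ 127^2 = 16129 ≡ 29
s^16 ≡ 29^2 = 841 ≡ 36
s^32 ≡ 36^2 = 1296 ≡ 8
53 = 32 + 16 + 4 + 1, so s^53 ≡ 8·36·127·141 ≡ 64 (mod 161)
Since 64 equals the digest 64, verification succeeds.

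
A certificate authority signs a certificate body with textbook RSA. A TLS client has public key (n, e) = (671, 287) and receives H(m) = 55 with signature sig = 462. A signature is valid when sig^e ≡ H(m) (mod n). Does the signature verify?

verifies

sig^2 ≡ 462^2 = 213444 ≡ 66
sig^4 ≡ 66^2 = 4356 ≡ 330
sig^8 ≡ 330^2 = 108900 ≡ 198
sig^16 ≡ 198^2 = 39204 ≡ 286
sig^32 ≡ 286^2 = 81796 ≡ 605
sig^64 ≡ 605^2 = 366025 ≡ 330
sig^128 ≡ 330^2 = 108900 ≡ 198
sig^256 ≡ 198^2 = 39204 ≡ 286
287 = 256 + 16 + 8 + 4 + 2 + 1, so sig^287 ≡ 286·286·198·330·66·462 ≡ 55 (mod 671)
Since 55 equals the digest 55, verification succeeds.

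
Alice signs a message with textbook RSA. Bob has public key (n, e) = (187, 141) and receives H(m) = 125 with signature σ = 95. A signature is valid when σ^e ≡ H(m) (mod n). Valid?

no

Squares mod 187: σ^1≡95, σ^2≡49, σ^4≡157, σ^8≡152, σ^16≡103, σ^32≡137, σ^64≡69, σ^128≡86
141 = 128 + 8 + 4 + 1, so σ^141 ≡ 86·152·157·95 ≡ 62 (mod 187)
The recovered value 62 does not match the digest 125.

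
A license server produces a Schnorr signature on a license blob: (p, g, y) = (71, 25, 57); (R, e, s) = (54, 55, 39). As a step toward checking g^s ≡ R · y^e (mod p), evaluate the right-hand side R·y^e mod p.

54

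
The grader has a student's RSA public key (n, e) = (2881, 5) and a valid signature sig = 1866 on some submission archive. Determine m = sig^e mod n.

2577

Squares mod 2881: sig^1≡1866, sig^2≡1708, sig^4≡1692
5 = 4 + 1, so sig^5 ≡ 1692·1866 ≡ 2577 (mod 2881)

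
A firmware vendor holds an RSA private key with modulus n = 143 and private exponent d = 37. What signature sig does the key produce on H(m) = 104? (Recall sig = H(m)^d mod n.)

(H(m))^2 ≡ 104^2 = 10816 ≡ 91
(H(m))^4 ≡ 91^2 = 8281 ≡ 130
(H(m))^8 ≡ 130^2 = 16900 ≡ 26
(H(m))^16 ≡ 26^2 = 676 ≡ 104
(H(m))^32 ≡ 104^2 = 10816 ≡ 91
37 = 32 + 4 + 1, so (H(m))^37 ≡ 91·130·104 ≡ 91 (mod 143)

91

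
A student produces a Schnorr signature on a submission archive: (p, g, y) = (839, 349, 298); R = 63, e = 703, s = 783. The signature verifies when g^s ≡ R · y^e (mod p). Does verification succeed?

passes

g^s mod p:
349^2 = 121801 ≡ 146
349^4 ≡ 146^2 = 21316 ≡ 341
349^8 ≡ 341^2 = 116281 ≡ 499
349^16 ≡ 499^2 = 249001 ≡ 657
349^32 ≡ 657^2 = 431649 ≡ 403
349^64 ≡ 403^2 = 162409 ≡ 482
349^128 ≡ 482^2 = 232324 ≡ 760
349^256 ≡ 760^2 = 577600 ≡ 368
349^512 ≡ 368^2 = 135424 ≡ 345
783 = 512 + 256 + 8 + 4 + 2 + 1, so 349^783 ≡ 345·368·499·341·146·349 ≡ 652 (mod 839)
R · y^e mod p:
298^2 = 88804 ≡ 709
298^4 ≡ 709^2 = 502681 ≡ 120
298^8 ≡ 120^2 = 14400 ≡ 137
298^16 ≡ 137^2 = 18769 ≡ 311
298^32 ≡ 311^2 = 96721 ≡ 236
298^64 ≡ 236^2 = 55696 ≡ 322
298^128 ≡ 322^2 = 103684 ≡ 487
298^256 ≡ 487^2 = 237169 ≡ 571
298^512 ≡ 571^2 = 326041 ≡ 509
703 = 512 + 128 + 32 + 16 + 8 + 4 + 2 + 1, so 298^703 ≡ 509·487·236·311·137·120·709·298 ≡ 583 (mod 839)
63·583 = 36729 ≡ 652 (mod 839)
652 ≡ 652 (mod 839); signature holds.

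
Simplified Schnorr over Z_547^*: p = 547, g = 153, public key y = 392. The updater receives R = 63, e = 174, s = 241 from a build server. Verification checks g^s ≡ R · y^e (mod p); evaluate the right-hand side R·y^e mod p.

432

392^174 mod 547 = 85
R · y^e ≡ 63·85 = 5355 ≡ 432 (mod 547)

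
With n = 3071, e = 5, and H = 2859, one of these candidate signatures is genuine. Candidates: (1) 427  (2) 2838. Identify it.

2

Candidate 1: 427^2 = 182329 ≡ 1140; 427^4 ≡ 1140^2 = 1299600 ≡ 567; 5 = 4 + 1, so 427^5 ≡ 567·427 ≡ 2571 (mod 3071)
Candidate 2: 2838^2 = 8054244 ≡ 2082; 2838^4 ≡ 2082^2 = 4334724 ≡ 1543; 5 = 4 + 1, so 2838^5 ≡ 1543·2838 ≡ 2859 (mod 3071)
  → matches H = 2859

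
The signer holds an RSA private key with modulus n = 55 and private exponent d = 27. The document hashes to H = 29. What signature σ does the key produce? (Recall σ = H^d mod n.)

39

H^27 mod 55 = 39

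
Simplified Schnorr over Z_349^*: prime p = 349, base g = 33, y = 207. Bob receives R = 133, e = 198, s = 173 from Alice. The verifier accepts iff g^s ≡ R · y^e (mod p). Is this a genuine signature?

forged

g^s mod p:
Squares mod 349: 33^1≡33, 33^2≡42, 33^4≡19, 33^8≡12, 33^16≡144, 33^32≡145, 33^64≡85, 33^128≡245
173 = 128 + 32 + 8 + 4 + 1, so 33^173 ≡ 245·145·12·19·33 ≡ 74 (mod 349)
R · y^e mod p:
Squares mod 349: 207^1≡207, 207^2≡271, 207^4≡151, 207^8≡116, 207^16≡194, 207^32≡293, 207^64≡344, 207^128≡25
198 = 128 + 64 + 4 + 2, so 207^198 ≡ 25·344·151·271 ≡ 168 (mod 349)
133·168 = 22344 ≡ 8 (mod 349)
74 ≠ 8; the check fails.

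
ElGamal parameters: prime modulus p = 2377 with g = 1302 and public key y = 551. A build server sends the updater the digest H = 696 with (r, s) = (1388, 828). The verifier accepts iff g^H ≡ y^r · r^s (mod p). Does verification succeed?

passes

Left side g^H mod p:
1302^696 mod 2377 = 1641
Right side y^r · r^s mod p:
551^1388 mod 2377 = 1231
1388^828 mod 2377 = 2108
1231·2108 = 2594948 ≡ 1641 (mod 2377)
1641 ≡ 1641 (mod 2377), so the signature is genuine.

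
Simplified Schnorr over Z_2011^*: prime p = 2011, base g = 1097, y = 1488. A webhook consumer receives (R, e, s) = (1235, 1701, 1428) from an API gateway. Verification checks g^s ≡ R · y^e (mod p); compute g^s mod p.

504

Squares mod 2011: 1097^1≡1097, 1097^2≡831, 1097^4≡788, 1097^8≡1556, 1097^16≡1903, 1097^32≡1609, 1097^64≡724, 1097^128≡1316, 1097^256≡385, 1097^512≡1422, 1097^1024≡1029
1428 = 1024 + 256 + 128 + 16 + 4, so 1097^1428 ≡ 1029·385·1316·1903·788 ≡ 504 (mod 2011)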